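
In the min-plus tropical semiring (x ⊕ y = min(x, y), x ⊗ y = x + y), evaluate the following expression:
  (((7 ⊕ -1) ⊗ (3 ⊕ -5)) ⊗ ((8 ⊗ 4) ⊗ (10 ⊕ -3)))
(((7 ⊕ -1) ⊗ (3 ⊕ -5)) ⊗ ((8 ⊗ 4) ⊗ (10 ⊕ -3))) = 3

Expand innermost to outermost. Recall ⊕ takes the minimum of its arguments and ⊗ takes their sum. Working out the expression (((7 ⊕ -1) ⊗ (3 ⊕ -5)) ⊗ ((8 ⊗ 4) ⊗ (10 ⊕ -3))) gives 3.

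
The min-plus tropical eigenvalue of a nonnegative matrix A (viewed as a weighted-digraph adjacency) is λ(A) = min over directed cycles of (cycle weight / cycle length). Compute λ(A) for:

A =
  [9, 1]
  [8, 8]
λ(A) = 9/2

Enumerate directed cycles and compute their means (weight / length). Sample:
  cycle 0 → 0: weight = 9, length = 1, mean = 9/1 ≈ 9.000
  cycle 1 → 1: weight = 8, length = 1, mean = 8/1 ≈ 8.000
  cycle 0 → 1 → 0: weight = 9, length = 2, mean = 9/2 ≈ 4.500
  cycle 1 → 0 → 1: weight = 9, length = 2, mean = 9/2 ≈ 4.500
Minimum mean = 4.500, attained e.g. along the cycle 0 → 1 → 0 with weight 9 and length 2. So λ(A) = 9/2 = 9/2.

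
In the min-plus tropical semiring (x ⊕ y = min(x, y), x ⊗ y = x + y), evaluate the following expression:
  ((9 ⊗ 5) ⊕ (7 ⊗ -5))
((9 ⊗ 5) ⊕ (7 ⊗ -5)) = 2

Expand innermost to outermost. Recall ⊕ takes the minimum of its arguments and ⊗ takes their sum. Working out the expression ((9 ⊗ 5) ⊕ (7 ⊗ -5)) gives 2.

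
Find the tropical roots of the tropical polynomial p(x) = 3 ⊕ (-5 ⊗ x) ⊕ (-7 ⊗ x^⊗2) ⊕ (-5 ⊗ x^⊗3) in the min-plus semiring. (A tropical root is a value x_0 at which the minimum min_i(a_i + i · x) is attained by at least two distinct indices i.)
Roots: {-2, 2, 8}

Each tropical root is a break point of the lower envelope of the lines y = a_i + i · x (there are 4 lines, with slopes 0, 1, ..., 3). Only the lines that attain the minimum somewhere contribute to roots; other lines are dominated. Here the surviving (envelope) indices are i = 3, i = 2, i = 1, i = 0.
Intersections between consecutive envelope lines give the roots: for adjacent envelope indices i < j the intersection is x = (a_i − a_j) / (j − i). Reading off the sorted break points: {-2, 2, 8}.
Verification: at each break x_0, at least two indices attain the minimum of min_i(a_i + i · x_0).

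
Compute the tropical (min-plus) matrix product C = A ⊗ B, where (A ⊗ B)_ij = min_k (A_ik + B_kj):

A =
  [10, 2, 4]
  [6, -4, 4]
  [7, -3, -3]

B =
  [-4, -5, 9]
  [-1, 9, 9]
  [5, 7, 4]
A ⊗ B =
  [1, 5, 8]
  [-5, 1, 5]
  [-4, 2, 1]

Apply the min-plus product entry-by-entry:
  C[0][0] = min over k of (A[0][0] + B[0][0] = 10 + -4 = 6, A[0][1] + B[1][0] = 2 + -1 = 1, A[0][2] + B[2][0] = 4 + 5 = 9) = 1 (attained at k = 1)
  C[0][1] = min over k of (A[0][0] + B[0][1] = 10 + -5 = 5, A[0][1] + B[1][1] = 2 + 9 = 11, A[0][2] + B[2][1] = 4 + 7 = 11) = 5 (attained at k = 0)
  C[0][2] = min over k of (A[0][0] + B[0][2] = 10 + 9 = 19, A[0][1] + B[1][2] = 2 + 9 = 11, A[0][2] + B[2][2] = 4 + 4 = 8) = 8 (attained at k = 2)
  C[1][0] = min over k of (A[1][0] + B[0][0] = 6 + -4 = 2, A[1][1] + B[1][0] = -4 + -1 = -5, A[1][2] + B[2][0] = 4 + 5 = 9) = -5 (attained at k = 1)
  C[1][1] = min over k of (A[1][0] + B[0][1] = 6 + -5 = 1, A[1][1] + B[1][1] = -4 + 9 = 5, A[1][2] + B[2][1] = 4 + 7 = 11) = 1 (attained at k = 0)
  C[1][2] = min over k of (A[1][0] + B[0][2] = 6 + 9 = 15, A[1][1] + B[1][2] = -4 + 9 = 5, A[1][2] + B[2][2] = 4 + 4 = 8) = 5 (attained at k = 1)
  C[2][0] = min over k of (A[2][0] + B[0][0] = 7 + -4 = 3, A[2][1] + B[1][0] = -3 + -1 = -4, A[2][2] + B[2][0] = -3 + 5 = 2) = -4 (attained at k = 1)
  C[2][1] = min over k of (A[2][0] + B[0][1] = 7 + -5 = 2, A[2][1] + B[1][1] = -3 + 9 = 6, A[2][2] + B[2][1] = -3 + 7 = 4) = 2 (attained at k = 0)
  C[2][2] = min over k of (A[2][0] + B[0][2] = 7 + 9 = 16, A[2][1] + B[1][2] = -3 + 9 = 6, A[2][2] + B[2][2] = -3 + 4 = 1) = 1 (attained at k = 2)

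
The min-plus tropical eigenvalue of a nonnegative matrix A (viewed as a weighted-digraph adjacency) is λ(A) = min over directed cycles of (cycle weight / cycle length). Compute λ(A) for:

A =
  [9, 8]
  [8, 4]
λ(A) = 4

Enumerate directed cycles and compute their means (weight / length). Sample:
  cycle 0 → 0: weight = 9, length = 1, mean = 9/1 ≈ 9.000
  cycle 1 → 1: weight = 4, length = 1, mean = 4/1 ≈ 4.000
  cycle 0 → 1 → 0: weight = 16, length = 2, mean = 16/2 ≈ 8.000
  cycle 1 → 0 → 1: weight = 16, length = 2, mean = 16/2 ≈ 8.000
Minimum mean = 4.000, attained e.g. along the cycle 1 → 1 with weight 4 and length 1. So λ(A) = 4/1 = 4.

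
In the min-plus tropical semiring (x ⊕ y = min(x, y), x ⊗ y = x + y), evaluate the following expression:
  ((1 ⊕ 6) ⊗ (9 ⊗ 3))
((1 ⊕ 6) ⊗ (9 ⊗ 3)) = 13

Expand innermost to outermost. Recall ⊕ takes the minimum of its arguments and ⊗ takes their sum. Working out the expression ((1 ⊕ 6) ⊗ (9 ⊗ 3)) gives 13.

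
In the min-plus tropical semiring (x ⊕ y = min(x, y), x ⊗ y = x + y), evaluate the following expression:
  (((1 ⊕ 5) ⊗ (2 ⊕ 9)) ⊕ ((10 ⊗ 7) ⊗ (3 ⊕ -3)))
(((1 ⊕ 5) ⊗ (2 ⊕ 9)) ⊕ ((10 ⊗ 7) ⊗ (3 ⊕ -3))) = 3

Expand innermost to outermost. Recall ⊕ takes the minimum of its arguments and ⊗ takes their sum. Working out the expression (((1 ⊕ 5) ⊗ (2 ⊕ 9)) ⊕ ((10 ⊗ 7) ⊗ (3 ⊕ -3))) gives 3.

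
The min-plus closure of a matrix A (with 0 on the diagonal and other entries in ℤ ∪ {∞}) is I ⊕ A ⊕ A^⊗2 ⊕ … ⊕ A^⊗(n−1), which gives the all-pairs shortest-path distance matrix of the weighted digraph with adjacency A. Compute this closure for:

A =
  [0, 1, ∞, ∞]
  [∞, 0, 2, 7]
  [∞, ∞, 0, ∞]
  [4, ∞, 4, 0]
Closure =
  [0, 1, 3, 8]
  [11, 0, 2, 7]
  [∞, ∞, 0, ∞]
  [4, 5, 4, 0]

This is the Floyd-Warshall all-pairs shortest-path computation. For each intermediate vertex k = 0, 1, …, 3, update dist[i][j] ← min(dist[i][j], dist[i][k] + dist[k][j]). The final matrix gives, for each (i, j), the minimum total weight of any directed path from i to j (possibly empty when i = j).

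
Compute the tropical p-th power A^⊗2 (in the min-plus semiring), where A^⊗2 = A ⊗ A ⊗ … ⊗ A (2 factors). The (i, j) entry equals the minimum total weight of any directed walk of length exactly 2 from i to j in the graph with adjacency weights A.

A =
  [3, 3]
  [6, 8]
A^⊗2 =
  [6, 6]
  [9, 9]

Each entry (A^⊗2)_ij equals the minimum over all length-2 walks i = v_0 → v_1 → … → v_2 = j of Σ_t A[v_t][v_{t+1}]. For example, for (i, j) = (0, 1) we minimise over 2 possible intermediate vertex sequences; the minimum is 6, attained along the walk 0 → 0 → 1.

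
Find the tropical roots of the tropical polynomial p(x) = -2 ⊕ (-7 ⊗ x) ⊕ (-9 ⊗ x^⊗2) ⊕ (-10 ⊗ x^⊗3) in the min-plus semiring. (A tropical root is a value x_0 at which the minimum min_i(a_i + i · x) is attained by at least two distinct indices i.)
Roots: {1, 2, 5}

Each tropical root is a break point of the lower envelope of the lines y = a_i + i · x (there are 4 lines, with slopes 0, 1, ..., 3). Only the lines that attain the minimum somewhere contribute to roots; other lines are dominated. Here the surviving (envelope) indices are i = 3, i = 2, i = 1, i = 0.
Intersections between consecutive envelope lines give the roots: for adjacent envelope indices i < j the intersection is x = (a_i − a_j) / (j − i). Reading off the sorted break points: {1, 2, 5}.
Verification: at each break x_0, at least two indices attain the minimum of min_i(a_i + i · x_0).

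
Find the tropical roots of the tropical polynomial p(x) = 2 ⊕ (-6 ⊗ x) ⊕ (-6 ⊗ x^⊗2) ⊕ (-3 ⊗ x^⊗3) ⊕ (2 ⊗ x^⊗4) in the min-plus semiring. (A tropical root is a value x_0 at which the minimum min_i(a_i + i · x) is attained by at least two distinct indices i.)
Roots: {-5, -3, 0, 8}

Each tropical root is a break point of the lower envelope of the lines y = a_i + i · x (there are 5 lines, with slopes 0, 1, ..., 4). Only the lines that attain the minimum somewhere contribute to roots; other lines are dominated. Here the surviving (envelope) indices are i = 4, i = 3, i = 2, i = 1, i = 0.
Intersections between consecutive envelope lines give the roots: for adjacent envelope indices i < j the intersection is x = (a_i − a_j) / (j − i). Reading off the sorted break points: {-5, -3, 0, 8}.
Verification: at each break x_0, at least two indices attain the minimum of min_i(a_i + i · x_0).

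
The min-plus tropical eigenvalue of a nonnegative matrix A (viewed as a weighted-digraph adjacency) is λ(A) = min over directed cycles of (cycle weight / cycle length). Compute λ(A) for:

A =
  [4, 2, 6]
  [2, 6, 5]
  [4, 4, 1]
λ(A) = 1

Enumerate directed cycles and compute their means (weight / length). Sample:
  cycle 0 → 0: weight = 4, length = 1, mean = 4/1 ≈ 4.000
  cycle 1 → 1: weight = 6, length = 1, mean = 6/1 ≈ 6.000
  cycle 2 → 2: weight = 1, length = 1, mean = 1/1 ≈ 1.000
  cycle 0 → 1 → 0: weight = 4, length = 2, mean = 4/2 ≈ 2.000
  cycle 0 → 2 → 0: weight = 10, length = 2, mean = 10/2 ≈ 5.000
  cycle 1 → 0 → 1: weight = 4, length = 2, mean = 4/2 ≈ 2.000
Minimum mean = 1.000, attained e.g. along the cycle 2 → 2 with weight 1 and length 1. So λ(A) = 1/1 = 1.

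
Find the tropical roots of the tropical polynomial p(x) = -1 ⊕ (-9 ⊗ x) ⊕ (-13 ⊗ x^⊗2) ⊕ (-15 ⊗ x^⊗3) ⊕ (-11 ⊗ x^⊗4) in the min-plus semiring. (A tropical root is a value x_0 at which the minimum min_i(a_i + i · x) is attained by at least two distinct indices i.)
Roots: {-4, 2, 4, 8}

Each tropical root is a break point of the lower envelope of the lines y = a_i + i · x (there are 5 lines, with slopes 0, 1, ..., 4). Only the lines that attain the minimum somewhere contribute to roots; other lines are dominated. Here the surviving (envelope) indices are i = 4, i = 3, i = 2, i = 1, i = 0.
Intersections between consecutive envelope lines give the roots: for adjacent envelope indices i < j the intersection is x = (a_i − a_j) / (j − i). Reading off the sorted break points: {-4, 2, 4, 8}.
Verification: at each break x_0, at least two indices attain the minimum of min_i(a_i + i · x_0).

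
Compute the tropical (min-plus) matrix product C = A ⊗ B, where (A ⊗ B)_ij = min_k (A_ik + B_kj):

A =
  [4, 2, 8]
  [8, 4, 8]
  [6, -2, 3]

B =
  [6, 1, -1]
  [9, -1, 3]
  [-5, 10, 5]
A ⊗ B =
  [3, 1, 3]
  [3, 3, 7]
  [-2, -3, 1]

Apply the min-plus product entry-by-entry:
  C[0][0] = min over k of (A[0][0] + B[0][0] = 4 + 6 = 10, A[0][1] + B[1][0] = 2 + 9 = 11, A[0][2] + B[2][0] = 8 + -5 = 3) = 3 (attained at k = 2)
  C[0][1] = min over k of (A[0][0] + B[0][1] = 4 + 1 = 5, A[0][1] + B[1][1] = 2 + -1 = 1, A[0][2] + B[2][1] = 8 + 10 = 18) = 1 (attained at k = 1)
  C[0][2] = min over k of (A[0][0] + B[0][2] = 4 + -1 = 3, A[0][1] + B[1][2] = 2 + 3 = 5, A[0][2] + B[2][2] = 8 + 5 = 13) = 3 (attained at k = 0)
  C[1][0] = min over k of (A[1][0] + B[0][0] = 8 + 6 = 14, A[1][1] + B[1][0] = 4 + 9 = 13, A[1][2] + B[2][0] = 8 + -5 = 3) = 3 (attained at k = 2)
  C[1][1] = min over k of (A[1][0] + B[0][1] = 8 + 1 = 9, A[1][1] + B[1][1] = 4 + -1 = 3, A[1][2] + B[2][1] = 8 + 10 = 18) = 3 (attained at k = 1)
  C[1][2] = min over k of (A[1][0] + B[0][2] = 8 + -1 = 7, A[1][1] + B[1][2] = 4 + 3 = 7, A[1][2] + B[2][2] = 8 + 5 = 13) = 7 (attained at k = 0)
  C[2][0] = min over k of (A[2][0] + B[0][0] = 6 + 6 = 12, A[2][1] + B[1][0] = -2 + 9 = 7, A[2][2] + B[2][0] = 3 + -5 = -2) = -2 (attained at k = 2)
  C[2][1] = min over k of (A[2][0] + B[0][1] = 6 + 1 = 7, A[2][1] + B[1][1] = -2 + -1 = -3, A[2][2] + B[2][1] = 3 + 10 = 13) = -3 (attained at k = 1)
  C[2][2] = min over k of (A[2][0] + B[0][2] = 6 + -1 = 5, A[2][1] + B[1][2] = -2 + 3 = 1, A[2][2] + B[2][2] = 3 + 5 = 8) = 1 (attained at k = 1)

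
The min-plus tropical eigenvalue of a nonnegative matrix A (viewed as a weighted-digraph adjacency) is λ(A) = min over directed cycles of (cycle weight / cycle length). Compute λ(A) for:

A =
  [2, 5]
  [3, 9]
λ(A) = 2

Enumerate directed cycles and compute their means (weight / length). Sample:
  cycle 0 → 0: weight = 2, length = 1, mean = 2/1 ≈ 2.000
  cycle 1 → 1: weight = 9, length = 1, mean = 9/1 ≈ 9.000
  cycle 0 → 1 → 0: weight = 8, length = 2, mean = 8/2 ≈ 4.000
  cycle 1 → 0 → 1: weight = 8, length = 2, mean = 8/2 ≈ 4.000
Minimum mean = 2.000, attained e.g. along the cycle 0 → 0 with weight 2 and length 1. So λ(A) = 2/1 = 2.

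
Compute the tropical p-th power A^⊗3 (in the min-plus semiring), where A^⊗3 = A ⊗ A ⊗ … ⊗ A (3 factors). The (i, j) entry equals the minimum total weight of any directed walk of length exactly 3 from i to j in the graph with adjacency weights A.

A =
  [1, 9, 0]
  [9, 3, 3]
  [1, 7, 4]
A^⊗3 =
  [2, 8, 1]
  [5, 9, 4]
  [2, 8, 2]

Each entry (A^⊗3)_ij equals the minimum over all length-3 walks i = v_0 → v_1 → … → v_3 = j of Σ_t A[v_t][v_{t+1}]. For example, for (i, j) = (0, 2) we minimise over 9 possible intermediate vertex sequences; the minimum is 1, attained along the walk 0 → 2 → 0 → 2.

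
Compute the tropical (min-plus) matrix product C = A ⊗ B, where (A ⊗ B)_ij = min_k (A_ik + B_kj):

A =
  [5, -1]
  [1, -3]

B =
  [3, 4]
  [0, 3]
A ⊗ B =
  [-1, 2]
  [-3, 0]

Apply the min-plus product entry-by-entry:
  C[0][0] = min over k of (A[0][0] + B[0][0] = 5 + 3 = 8, A[0][1] + B[1][0] = -1 + 0 = -1) = -1 (attained at k = 1)
  C[0][1] = min over k of (A[0][0] + B[0][1] = 5 + 4 = 9, A[0][1] + B[1][1] = -1 + 3 = 2) = 2 (attained at k = 1)
  C[1][0] = min over k of (A[1][0] + B[0][0] = 1 + 3 = 4, A[1][1] + B[1][0] = -3 + 0 = -3) = -3 (attained at k = 1)
  C[1][1] = min over k of (A[1][0] + B[0][1] = 1 + 4 = 5, A[1][1] + B[1][1] = -3 + 3 = 0) = 0 (attained at k = 1)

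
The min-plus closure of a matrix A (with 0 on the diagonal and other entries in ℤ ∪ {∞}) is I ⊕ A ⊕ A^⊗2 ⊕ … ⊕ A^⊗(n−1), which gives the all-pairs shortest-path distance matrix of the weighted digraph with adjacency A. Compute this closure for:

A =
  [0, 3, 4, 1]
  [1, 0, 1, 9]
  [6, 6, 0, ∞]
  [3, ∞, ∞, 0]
Closure =
  [0, 3, 4, 1]
  [1, 0, 1, 2]
  [6, 6, 0, 7]
  [3, 6, 7, 0]

This is the Floyd-Warshall all-pairs shortest-path computation. For each intermediate vertex k = 0, 1, …, 3, update dist[i][j] ← min(dist[i][j], dist[i][k] + dist[k][j]). The final matrix gives, for each (i, j), the minimum total weight of any directed path from i to j (possibly empty when i = j).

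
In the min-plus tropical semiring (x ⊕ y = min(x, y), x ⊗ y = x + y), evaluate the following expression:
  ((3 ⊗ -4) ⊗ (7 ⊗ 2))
((3 ⊗ -4) ⊗ (7 ⊗ 2)) = 8

Expand innermost to outermost. Recall ⊕ takes the minimum of its arguments and ⊗ takes their sum. Working out the expression ((3 ⊗ -4) ⊗ (7 ⊗ 2)) gives 8.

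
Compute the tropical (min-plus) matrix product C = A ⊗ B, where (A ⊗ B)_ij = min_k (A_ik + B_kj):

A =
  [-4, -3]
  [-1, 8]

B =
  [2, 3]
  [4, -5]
A ⊗ B =
  [-2, -8]
  [1, 2]

Apply the min-plus product entry-by-entry:
  C[0][0] = min over k of (A[0][0] + B[0][0] = -4 + 2 = -2, A[0][1] + B[1][0] = -3 + 4 = 1) = -2 (attained at k = 0)
  C[0][1] = min over k of (A[0][0] + B[0][1] = -4 + 3 = -1, A[0][1] + B[1][1] = -3 + -5 = -8) = -8 (attained at k = 1)
  C[1][0] = min over k of (A[1][0] + B[0][0] = -1 + 2 = 1, A[1][1] + B[1][0] = 8 + 4 = 12) = 1 (attained at k = 0)
  C[1][1] = min over k of (A[1][0] + B[0][1] = -1 + 3 = 2, A[1][1] + B[1][1] = 8 + -5 = 3) = 2 (attained at k = 0)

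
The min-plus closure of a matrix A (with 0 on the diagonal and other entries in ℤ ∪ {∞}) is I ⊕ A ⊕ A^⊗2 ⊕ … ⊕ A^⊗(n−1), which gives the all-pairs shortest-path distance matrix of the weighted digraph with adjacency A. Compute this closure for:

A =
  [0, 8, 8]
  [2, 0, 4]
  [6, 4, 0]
Closure =
  [0, 8, 8]
  [2, 0, 4]
  [6, 4, 0]

This is the Floyd-Warshall all-pairs shortest-path computation. For each intermediate vertex k = 0, 1, …, 2, update dist[i][j] ← min(dist[i][j], dist[i][k] + dist[k][j]). The final matrix gives, for each (i, j), the minimum total weight of any directed path from i to j (possibly empty when i = j).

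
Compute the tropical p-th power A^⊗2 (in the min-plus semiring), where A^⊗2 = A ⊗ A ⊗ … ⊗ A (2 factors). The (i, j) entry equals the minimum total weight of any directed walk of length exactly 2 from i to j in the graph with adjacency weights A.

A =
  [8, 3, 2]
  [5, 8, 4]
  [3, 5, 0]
A^⊗2 =
  [5, 7, 2]
  [7, 8, 4]
  [3, 5, 0]

Each entry (A^⊗2)_ij equals the minimum over all length-2 walks i = v_0 → v_1 → … → v_2 = j of Σ_t A[v_t][v_{t+1}]. For example, for (i, j) = (0, 2) we minimise over 3 possible intermediate vertex sequences; the minimum is 2, attained along the walk 0 → 2 → 2.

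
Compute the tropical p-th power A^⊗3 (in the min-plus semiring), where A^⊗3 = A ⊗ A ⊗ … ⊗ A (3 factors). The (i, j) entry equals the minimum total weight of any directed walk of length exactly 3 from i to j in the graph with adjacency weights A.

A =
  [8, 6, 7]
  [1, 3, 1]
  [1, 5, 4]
A^⊗3 =
  [8, 12, 10]
  [5, 8, 7]
  [7, 10, 8]

Each entry (A^⊗3)_ij equals the minimum over all length-3 walks i = v_0 → v_1 → … → v_3 = j of Σ_t A[v_t][v_{t+1}]. For example, for (i, j) = (0, 2) we minimise over 9 possible intermediate vertex sequences; the minimum is 10, attained along the walk 0 → 1 → 1 → 2.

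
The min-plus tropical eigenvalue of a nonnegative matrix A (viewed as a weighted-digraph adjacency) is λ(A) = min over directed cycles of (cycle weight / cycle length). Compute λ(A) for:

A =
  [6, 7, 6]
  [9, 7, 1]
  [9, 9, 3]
λ(A) = 3

Enumerate directed cycles and compute their means (weight / length). Sample:
  cycle 0 → 0: weight = 6, length = 1, mean = 6/1 ≈ 6.000
  cycle 1 → 1: weight = 7, length = 1, mean = 7/1 ≈ 7.000
  cycle 2 → 2: weight = 3, length = 1, mean = 3/1 ≈ 3.000
  cycle 0 → 1 → 0: weight = 16, length = 2, mean = 16/2 ≈ 8.000
  cycle 0 → 2 → 0: weight = 15, length = 2, mean = 15/2 ≈ 7.500
  cycle 1 → 0 → 1: weight = 16, length = 2, mean = 16/2 ≈ 8.000
Minimum mean = 3.000, attained e.g. along the cycle 2 → 2 with weight 3 and length 1. So λ(A) = 3/1 = 3.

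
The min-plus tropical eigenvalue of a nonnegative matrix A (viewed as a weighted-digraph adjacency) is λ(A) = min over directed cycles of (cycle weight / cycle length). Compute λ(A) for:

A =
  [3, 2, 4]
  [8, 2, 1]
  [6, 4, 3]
λ(A) = 2

Enumerate directed cycles and compute their means (weight / length). Sample:
  cycle 0 → 0: weight = 3, length = 1, mean = 3/1 ≈ 3.000
  cycle 1 → 1: weight = 2, length = 1, mean = 2/1 ≈ 2.000
  cycle 2 → 2: weight = 3, length = 1, mean = 3/1 ≈ 3.000
  cycle 0 → 1 → 0: weight = 10, length = 2, mean = 10/2 ≈ 5.000
  cycle 0 → 2 → 0: weight = 10, length = 2, mean = 10/2 ≈ 5.000
  cycle 1 → 0 → 1: weight = 10, length = 2, mean = 10/2 ≈ 5.000
Minimum mean = 2.000, attained e.g. along the cycle 1 → 1 with weight 2 and length 1. So λ(A) = 2/1 = 2.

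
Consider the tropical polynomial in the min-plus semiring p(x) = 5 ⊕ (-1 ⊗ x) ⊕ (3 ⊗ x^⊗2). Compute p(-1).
p(-1) = -2

A tropical monomial a ⊗ x^⊗i evaluates to a + i · x. Evaluating each term at x = -1:
  Term 0 contributes 5 + 0 · -1 = 5
  Term 1 contributes -1 + 1 · -1 = -2
  Term 2 contributes 3 + 2 · -1 = 1
p(-1) = ⊕ of these = min[5, -2, 1] = -2.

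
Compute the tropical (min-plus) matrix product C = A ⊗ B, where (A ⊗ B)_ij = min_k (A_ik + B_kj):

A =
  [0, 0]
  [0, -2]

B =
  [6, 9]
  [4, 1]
A ⊗ B =
  [4, 1]
  [2, -1]

Apply the min-plus product entry-by-entry:
  C[0][0] = min over k of (A[0][0] + B[0][0] = 0 + 6 = 6, A[0][1] + B[1][0] = 0 + 4 = 4) = 4 (attained at k = 1)
  C[0][1] = min over k of (A[0][0] + B[0][1] = 0 + 9 = 9, A[0][1] + B[1][1] = 0 + 1 = 1) = 1 (attained at k = 1)
  C[1][0] = min over k of (A[1][0] + B[0][0] = 0 + 6 = 6, A[1][1] + B[1][0] = -2 + 4 = 2) = 2 (attained at k = 1)
  C[1][1] = min over k of (A[1][0] + B[0][1] = 0 + 9 = 9, A[1][1] + B[1][1] = -2 + 1 = -1) = -1 (attained at k = 1)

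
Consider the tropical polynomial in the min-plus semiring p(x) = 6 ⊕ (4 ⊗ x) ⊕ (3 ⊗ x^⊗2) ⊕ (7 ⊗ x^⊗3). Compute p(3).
p(3) = 6

A tropical monomial a ⊗ x^⊗i evaluates to a + i · x. Evaluating each term at x = 3:
  Term 0 contributes 6 + 0 · 3 = 6
  Term 1 contributes 4 + 1 · 3 = 7
  Term 2 contributes 3 + 2 · 3 = 9
  Term 3 contributes 7 + 3 · 3 = 16
p(3) = ⊕ of these = min[6, 7, 9, 16] = 6.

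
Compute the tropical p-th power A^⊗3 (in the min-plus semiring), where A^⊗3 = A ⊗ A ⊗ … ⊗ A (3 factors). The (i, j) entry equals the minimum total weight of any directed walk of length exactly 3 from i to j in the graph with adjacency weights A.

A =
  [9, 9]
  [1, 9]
A^⊗3 =
  [19, 19]
  [11, 19]

Each entry (A^⊗3)_ij equals the minimum over all length-3 walks i = v_0 → v_1 → … → v_3 = j of Σ_t A[v_t][v_{t+1}]. For example, for (i, j) = (0, 1) we minimise over 4 possible intermediate vertex sequences; the minimum is 19, attained along the walk 0 → 1 → 0 → 1.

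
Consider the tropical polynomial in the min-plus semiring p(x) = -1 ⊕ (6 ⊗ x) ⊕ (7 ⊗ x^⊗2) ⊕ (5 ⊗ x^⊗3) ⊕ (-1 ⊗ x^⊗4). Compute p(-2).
p(-2) = -9

A tropical monomial a ⊗ x^⊗i evaluates to a + i · x. Evaluating each term at x = -2:
  Term 0 contributes -1 + 0 · -2 = -1
  Term 1 contributes 6 + 1 · -2 = 4
  Term 2 contributes 7 + 2 · -2 = 3
  Term 3 contributes 5 + 3 · -2 = -1
  Term 4 contributes -1 + 4 · -2 = -9
p(-2) = ⊕ of these = min[-1, 4, 3, -1, -9] = -9.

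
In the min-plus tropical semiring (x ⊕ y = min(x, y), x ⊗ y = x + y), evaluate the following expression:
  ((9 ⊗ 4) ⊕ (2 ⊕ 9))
((9 ⊗ 4) ⊕ (2 ⊕ 9)) = 2

Expand innermost to outermost. Recall ⊕ takes the minimum of its arguments and ⊗ takes their sum. Working out the expression ((9 ⊗ 4) ⊕ (2 ⊕ 9)) gives 2.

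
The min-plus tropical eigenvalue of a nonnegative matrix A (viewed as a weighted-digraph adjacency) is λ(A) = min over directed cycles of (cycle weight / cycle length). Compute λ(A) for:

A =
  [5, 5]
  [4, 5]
λ(A) = 9/2

Enumerate directed cycles and compute their means (weight / length). Sample:
  cycle 0 → 0: weight = 5, length = 1, mean = 5/1 ≈ 5.000
  cycle 1 → 1: weight = 5, length = 1, mean = 5/1 ≈ 5.000
  cycle 0 → 1 → 0: weight = 9, length = 2, mean = 9/2 ≈ 4.500
  cycle 1 → 0 → 1: weight = 9, length = 2, mean = 9/2 ≈ 4.500
Minimum mean = 4.500, attained e.g. along the cycle 0 → 1 → 0 with weight 9 and length 2. So λ(A) = 9/2 = 9/2.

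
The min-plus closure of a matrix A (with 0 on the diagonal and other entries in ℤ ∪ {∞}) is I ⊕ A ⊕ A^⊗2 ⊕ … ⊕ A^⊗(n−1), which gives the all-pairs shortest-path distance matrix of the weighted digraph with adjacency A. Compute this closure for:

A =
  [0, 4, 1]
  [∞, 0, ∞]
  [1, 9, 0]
Closure =
  [0, 4, 1]
  [∞, 0, ∞]
  [1, 5, 0]

This is the Floyd-Warshall all-pairs shortest-path computation. For each intermediate vertex k = 0, 1, …, 2, update dist[i][j] ← min(dist[i][j], dist[i][k] + dist[k][j]). The final matrix gives, for each (i, j), the minimum total weight of any directed path from i to j (possibly empty when i = j).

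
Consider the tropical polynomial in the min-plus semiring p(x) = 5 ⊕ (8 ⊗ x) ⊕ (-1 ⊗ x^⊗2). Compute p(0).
p(0) = -1

A tropical monomial a ⊗ x^⊗i evaluates to a + i · x. Evaluating each term at x = 0:
  Term 0 contributes 5 + 0 · 0 = 5
  Term 1 contributes 8 + 1 · 0 = 8
  Term 2 contributes -1 + 2 · 0 = -1
p(0) = ⊕ of these = min[5, 8, -1] = -1.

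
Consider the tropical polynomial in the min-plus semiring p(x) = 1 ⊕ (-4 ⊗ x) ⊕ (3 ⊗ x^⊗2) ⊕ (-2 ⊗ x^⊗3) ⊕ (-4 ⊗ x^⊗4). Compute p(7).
p(7) = 1

A tropical monomial a ⊗ x^⊗i evaluates to a + i · x. Evaluating each term at x = 7:
  Term 0 contributes 1 + 0 · 7 = 1
  Term 1 contributes -4 + 1 · 7 = 3
  Term 2 contributes 3 + 2 · 7 = 17
  Term 3 contributes -2 + 3 · 7 = 19
  Term 4 contributes -4 + 4 · 7 = 24
p(7) = ⊕ of these = min[1, 3, 17, 19, 24] = 1.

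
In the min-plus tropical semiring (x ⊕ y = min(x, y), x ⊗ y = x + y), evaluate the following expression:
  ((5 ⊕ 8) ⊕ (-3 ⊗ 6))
((5 ⊕ 8) ⊕ (-3 ⊗ 6)) = 3

Expand innermost to outermost. Recall ⊕ takes the minimum of its arguments and ⊗ takes their sum. Working out the expression ((5 ⊕ 8) ⊕ (-3 ⊗ 6)) gives 3.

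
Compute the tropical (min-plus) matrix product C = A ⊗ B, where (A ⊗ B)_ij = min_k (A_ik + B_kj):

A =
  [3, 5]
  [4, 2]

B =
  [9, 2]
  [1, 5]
A ⊗ B =
  [6, 5]
  [3, 6]

Apply the min-plus product entry-by-entry:
  C[0][0] = min over k of (A[0][0] + B[0][0] = 3 + 9 = 12, A[0][1] + B[1][0] = 5 + 1 = 6) = 6 (attained at k = 1)
  C[0][1] = min over k of (A[0][0] + B[0][1] = 3 + 2 = 5, A[0][1] + B[1][1] = 5 + 5 = 10) = 5 (attained at k = 0)
  C[1][0] = min over k of (A[1][0] + B[0][0] = 4 + 9 = 13, A[1][1] + B[1][0] = 2 + 1 = 3) = 3 (attained at k = 1)
  C[1][1] = min over k of (A[1][0] + B[0][1] = 4 + 2 = 6, A[1][1] + B[1][1] = 2 + 5 = 7) = 6 (attained at k = 0)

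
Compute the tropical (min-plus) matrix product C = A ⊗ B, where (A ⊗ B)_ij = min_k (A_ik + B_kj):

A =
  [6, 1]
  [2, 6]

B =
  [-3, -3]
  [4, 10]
A ⊗ B =
  [3, 3]
  [-1, -1]

Apply the min-plus product entry-by-entry:
  C[0][0] = min over k of (A[0][0] + B[0][0] = 6 + -3 = 3, A[0][1] + B[1][0] = 1 + 4 = 5) = 3 (attained at k = 0)
  C[0][1] = min over k of (A[0][0] + B[0][1] = 6 + -3 = 3, A[0][1] + B[1][1] = 1 + 10 = 11) = 3 (attained at k = 0)
  C[1][0] = min over k of (A[1][0] + B[0][0] = 2 + -3 = -1, A[1][1] + B[1][0] = 6 + 4 = 10) = -1 (attained at k = 0)
  C[1][1] = min over k of (A[1][0] + B[0][1] = 2 + -3 = -1, A[1][1] + B[1][1] = 6 + 10 = 16) = -1 (attained at k = 0)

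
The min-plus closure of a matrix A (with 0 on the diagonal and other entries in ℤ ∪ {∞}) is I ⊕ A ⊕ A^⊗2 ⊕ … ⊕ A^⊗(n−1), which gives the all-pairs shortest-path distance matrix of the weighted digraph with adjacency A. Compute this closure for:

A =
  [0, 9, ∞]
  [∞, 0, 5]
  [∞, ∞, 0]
Closure =
  [0, 9, 14]
  [∞, 0, 5]
  [∞, ∞, 0]

This is the Floyd-Warshall all-pairs shortest-path computation. For each intermediate vertex k = 0, 1, …, 2, update dist[i][j] ← min(dist[i][j], dist[i][k] + dist[k][j]). The final matrix gives, for each (i, j), the minimum total weight of any directed path from i to j (possibly empty when i = j).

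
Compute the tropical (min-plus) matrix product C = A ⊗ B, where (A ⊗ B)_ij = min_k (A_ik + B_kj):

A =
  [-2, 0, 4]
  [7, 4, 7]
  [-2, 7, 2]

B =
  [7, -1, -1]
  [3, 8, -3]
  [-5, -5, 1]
A ⊗ B =
  [-1, -3, -3]
  [2, 2, 1]
  [-3, -3, -3]

Apply the min-plus product entry-by-entry:
  C[0][0] = min over k of (A[0][0] + B[0][0] = -2 + 7 = 5, A[0][1] + B[1][0] = 0 + 3 = 3, A[0][2] + B[2][0] = 4 + -5 = -1) = -1 (attained at k = 2)
  C[0][1] = min over k of (A[0][0] + B[0][1] = -2 + -1 = -3, A[0][1] + B[1][1] = 0 + 8 = 8, A[0][2] + B[2][1] = 4 + -5 = -1) = -3 (attained at k = 0)
  C[0][2] = min over k of (A[0][0] + B[0][2] = -2 + -1 = -3, A[0][1] + B[1][2] = 0 + -3 = -3, A[0][2] + B[2][2] = 4 + 1 = 5) = -3 (attained at k = 0)
  C[1][0] = min over k of (A[1][0] + B[0][0] = 7 + 7 = 14, A[1][1] + B[1][0] = 4 + 3 = 7, A[1][2] + B[2][0] = 7 + -5 = 2) = 2 (attained at k = 2)
  C[1][1] = min over k of (A[1][0] + B[0][1] = 7 + -1 = 6, A[1][1] + B[1][1] = 4 + 8 = 12, A[1][2] + B[2][1] = 7 + -5 = 2) = 2 (attained at k = 2)
  C[1][2] = min over k of (A[1][0] + B[0][2] = 7 + -1 = 6, A[1][1] + B[1][2] = 4 + -3 = 1, A[1][2] + B[2][2] = 7 + 1 = 8) = 1 (attained at k = 1)
  C[2][0] = min over k of (A[2][0] + B[0][0] = -2 + 7 = 5, A[2][1] + B[1][0] = 7 + 3 = 10, A[2][2] + B[2][0] = 2 + -5 = -3) = -3 (attained at k = 2)
  C[2][1] = min over k of (A[2][0] + B[0][1] = -2 + -1 = -3, A[2][1] + B[1][1] = 7 + 8 = 15, A[2][2] + B[2][1] = 2 + -5 = -3) = -3 (attained at k = 0)
  C[2][2] = min over k of (A[2][0] + B[0][2] = -2 + -1 = -3, A[2][1] + B[1][2] = 7 + -3 = 4, A[2][2] + B[2][2] = 2 + 1 = 3) = -3 (attained at k = 0)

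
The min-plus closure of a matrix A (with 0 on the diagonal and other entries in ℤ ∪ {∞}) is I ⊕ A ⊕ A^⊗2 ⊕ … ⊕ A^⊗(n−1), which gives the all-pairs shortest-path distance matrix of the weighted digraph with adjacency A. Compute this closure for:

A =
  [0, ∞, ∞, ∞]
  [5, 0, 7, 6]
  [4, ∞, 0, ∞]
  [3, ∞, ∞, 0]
Closure =
  [0, ∞, ∞, ∞]
  [5, 0, 7, 6]
  [4, ∞, 0, ∞]
  [3, ∞, ∞, 0]

This is the Floyd-Warshall all-pairs shortest-path computation. For each intermediate vertex k = 0, 1, …, 3, update dist[i][j] ← min(dist[i][j], dist[i][k] + dist[k][j]). The final matrix gives, for each (i, j), the minimum total weight of any directed path from i to j (possibly empty when i = j).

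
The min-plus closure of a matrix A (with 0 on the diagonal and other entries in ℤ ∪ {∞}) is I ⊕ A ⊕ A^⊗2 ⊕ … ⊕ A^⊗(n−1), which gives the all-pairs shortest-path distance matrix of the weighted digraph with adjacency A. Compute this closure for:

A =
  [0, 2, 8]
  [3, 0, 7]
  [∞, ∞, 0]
Closure =
  [0, 2, 8]
  [3, 0, 7]
  [∞, ∞, 0]

This is the Floyd-Warshall all-pairs shortest-path computation. For each intermediate vertex k = 0, 1, …, 2, update dist[i][j] ← min(dist[i][j], dist[i][k] + dist[k][j]). The final matrix gives, for each (i, j), the minimum total weight of any directed path from i to j (possibly empty when i = j).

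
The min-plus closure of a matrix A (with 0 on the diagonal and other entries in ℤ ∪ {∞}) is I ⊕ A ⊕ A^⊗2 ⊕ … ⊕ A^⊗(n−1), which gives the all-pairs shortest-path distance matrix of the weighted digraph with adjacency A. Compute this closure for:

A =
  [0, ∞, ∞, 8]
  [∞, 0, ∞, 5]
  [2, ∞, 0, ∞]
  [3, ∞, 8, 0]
Closure =
  [0, ∞, 16, 8]
  [8, 0, 13, 5]
  [2, ∞, 0, 10]
  [3, ∞, 8, 0]

This is the Floyd-Warshall all-pairs shortest-path computation. For each intermediate vertex k = 0, 1, …, 3, update dist[i][j] ← min(dist[i][j], dist[i][k] + dist[k][j]). The final matrix gives, for each (i, j), the minimum total weight of any directed path from i to j (possibly empty when i = j).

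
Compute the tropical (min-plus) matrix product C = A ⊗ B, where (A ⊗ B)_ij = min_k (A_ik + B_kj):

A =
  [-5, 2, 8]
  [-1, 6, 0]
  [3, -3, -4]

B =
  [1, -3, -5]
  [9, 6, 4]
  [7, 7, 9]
A ⊗ B =
  [-4, -8, -10]
  [0, -4, -6]
  [3, 0, -2]

Apply the min-plus product entry-by-entry:
  C[0][0] = min over k of (A[0][0] + B[0][0] = -5 + 1 = -4, A[0][1] + B[1][0] = 2 + 9 = 11, A[0][2] + B[2][0] = 8 + 7 = 15) = -4 (attained at k = 0)
  C[0][1] = min over k of (A[0][0] + B[0][1] = -5 + -3 = -8, A[0][1] + B[1][1] = 2 + 6 = 8, A[0][2] + B[2][1] = 8 + 7 = 15) = -8 (attained at k = 0)
  C[0][2] = min over k of (A[0][0] + B[0][2] = -5 + -5 = -10, A[0][1] + B[1][2] = 2 + 4 = 6, A[0][2] + B[2][2] = 8 + 9 = 17) = -10 (attained at k = 0)
  C[1][0] = min over k of (A[1][0] + B[0][0] = -1 + 1 = 0, A[1][1] + B[1][0] = 6 + 9 = 15, A[1][2] + B[2][0] = 0 + 7 = 7) = 0 (attained at k = 0)
  C[1][1] = min over k of (A[1][0] + B[0][1] = -1 + -3 = -4, A[1][1] + B[1][1] = 6 + 6 = 12, A[1][2] + B[2][1] = 0 + 7 = 7) = -4 (attained at k = 0)
  C[1][2] = min over k of (A[1][0] + B[0][2] = -1 + -5 = -6, A[1][1] + B[1][2] = 6 + 4 = 10, A[1][2] + B[2][2] = 0 + 9 = 9) = -6 (attained at k = 0)
  C[2][0] = min over k of (A[2][0] + B[0][0] = 3 + 1 = 4, A[2][1] + B[1][0] = -3 + 9 = 6, A[2][2] + B[2][0] = -4 + 7 = 3) = 3 (attained at k = 2)
  C[2][1] = min over k of (A[2][0] + B[0][1] = 3 + -3 = 0, A[2][1] + B[1][1] = -3 + 6 = 3, A[2][2] + B[2][1] = -4 + 7 = 3) = 0 (attained at k = 0)
  C[2][2] = min over k of (A[2][0] + B[0][2] = 3 + -5 = -2, A[2][1] + B[1][2] = -3 + 4 = 1, A[2][2] + B[2][2] = -4 + 9 = 5) = -2 (attained at k = 0)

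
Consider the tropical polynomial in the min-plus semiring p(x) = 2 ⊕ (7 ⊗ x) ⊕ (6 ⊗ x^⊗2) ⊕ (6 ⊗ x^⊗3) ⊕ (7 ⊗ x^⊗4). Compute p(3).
p(3) = 2

A tropical monomial a ⊗ x^⊗i evaluates to a + i · x. Evaluating each term at x = 3:
  Term 0 contributes 2 + 0 · 3 = 2
  Term 1 contributes 7 + 1 · 3 = 10
  Term 2 contributes 6 + 2 · 3 = 12
  Term 3 contributes 6 + 3 · 3 = 15
  Term 4 contributes 7 + 4 · 3 = 19
p(3) = ⊕ of these = min[2, 10, 12, 15, 19] = 2.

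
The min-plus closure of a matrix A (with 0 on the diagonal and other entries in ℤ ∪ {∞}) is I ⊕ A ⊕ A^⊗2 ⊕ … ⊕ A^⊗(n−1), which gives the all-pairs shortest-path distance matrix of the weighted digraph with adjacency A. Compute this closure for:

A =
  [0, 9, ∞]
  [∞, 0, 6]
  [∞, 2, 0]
Closure =
  [0, 9, 15]
  [∞, 0, 6]
  [∞, 2, 0]

This is the Floyd-Warshall all-pairs shortest-path computation. For each intermediate vertex k = 0, 1, …, 2, update dist[i][j] ← min(dist[i][j], dist[i][k] + dist[k][j]). The final matrix gives, for each (i, j), the minimum total weight of any directed path from i to j (possibly empty when i = j).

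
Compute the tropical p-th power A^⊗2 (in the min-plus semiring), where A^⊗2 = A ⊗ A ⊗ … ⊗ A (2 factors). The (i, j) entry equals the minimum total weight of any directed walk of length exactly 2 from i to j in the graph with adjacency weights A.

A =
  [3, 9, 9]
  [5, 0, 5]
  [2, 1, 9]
A^⊗2 =
  [6, 9, 12]
  [5, 0, 5]
  [5, 1, 6]

Each entry (A^⊗2)_ij equals the minimum over all length-2 walks i = v_0 → v_1 → … → v_2 = j of Σ_t A[v_t][v_{t+1}]. For example, for (i, j) = (0, 2) we minimise over 3 possible intermediate vertex sequences; the minimum is 12, attained along the walk 0 → 0 → 2.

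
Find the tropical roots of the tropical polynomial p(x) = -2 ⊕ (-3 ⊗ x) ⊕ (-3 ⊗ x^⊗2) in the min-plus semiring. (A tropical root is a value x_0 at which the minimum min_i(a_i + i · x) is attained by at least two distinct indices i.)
Roots: {0, 1}

Each tropical root is a break point of the lower envelope of the lines y = a_i + i · x (there are 3 lines, with slopes 0, 1, ..., 2). Only the lines that attain the minimum somewhere contribute to roots; other lines are dominated. Here the surviving (envelope) indices are i = 2, i = 1, i = 0.
Intersections between consecutive envelope lines give the roots: for adjacent envelope indices i < j the intersection is x = (a_i − a_j) / (j − i). Reading off the sorted break points: {0, 1}.
Verification: at each break x_0, at least two indices attain the minimum of min_i(a_i + i · x_0).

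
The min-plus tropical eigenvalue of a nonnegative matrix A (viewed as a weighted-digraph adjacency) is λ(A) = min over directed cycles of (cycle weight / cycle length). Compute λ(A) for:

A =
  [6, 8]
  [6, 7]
λ(A) = 6

Enumerate directed cycles and compute their means (weight / length). Sample:
  cycle 0 → 0: weight = 6, length = 1, mean = 6/1 ≈ 6.000
  cycle 1 → 1: weight = 7, length = 1, mean = 7/1 ≈ 7.000
  cycle 0 → 1 → 0: weight = 14, length = 2, mean = 14/2 ≈ 7.000
  cycle 1 → 0 → 1: weight = 14, length = 2, mean = 14/2 ≈ 7.000
Minimum mean = 6.000, attained e.g. along the cycle 0 → 0 with weight 6 and length 1. So λ(A) = 6/1 = 6.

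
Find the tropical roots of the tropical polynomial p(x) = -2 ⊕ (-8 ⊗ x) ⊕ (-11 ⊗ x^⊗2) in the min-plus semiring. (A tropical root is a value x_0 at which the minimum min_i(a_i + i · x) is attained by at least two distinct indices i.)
Roots: {3, 6}

Each tropical root is a break point of the lower envelope of the lines y = a_i + i · x (there are 3 lines, with slopes 0, 1, ..., 2). Only the lines that attain the minimum somewhere contribute to roots; other lines are dominated. Here the surviving (envelope) indices are i = 2, i = 1, i = 0.
Intersections between consecutive envelope lines give the roots: for adjacent envelope indices i < j the intersection is x = (a_i − a_j) / (j − i). Reading off the sorted break points: {3, 6}.
Verification: at each break x_0, at least two indices attain the minimum of min_i(a_i + i · x_0).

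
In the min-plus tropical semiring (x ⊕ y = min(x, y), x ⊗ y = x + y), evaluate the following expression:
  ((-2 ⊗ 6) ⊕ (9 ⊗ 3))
((-2 ⊗ 6) ⊕ (9 ⊗ 3)) = 4

Expand innermost to outermost. Recall ⊕ takes the minimum of its arguments and ⊗ takes their sum. Working out the expression ((-2 ⊗ 6) ⊕ (9 ⊗ 3)) gives 4.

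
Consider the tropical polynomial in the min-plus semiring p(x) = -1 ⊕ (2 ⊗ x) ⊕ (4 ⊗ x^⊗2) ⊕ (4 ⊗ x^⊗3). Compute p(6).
p(6) = -1

A tropical monomial a ⊗ x^⊗i evaluates to a + i · x. Evaluating each term at x = 6:
  Term 0 contributes -1 + 0 · 6 = -1
  Term 1 contributes 2 + 1 · 6 = 8
  Term 2 contributes 4 + 2 · 6 = 16
  Term 3 contributes 4 + 3 · 6 = 22
p(6) = ⊕ of these = min[-1, 8, 16, 22] = -1.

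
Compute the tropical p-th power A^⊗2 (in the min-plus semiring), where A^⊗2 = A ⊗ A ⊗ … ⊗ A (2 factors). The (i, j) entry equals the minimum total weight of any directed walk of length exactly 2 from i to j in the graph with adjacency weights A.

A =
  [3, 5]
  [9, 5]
A^⊗2 =
  [6, 8]
  [12, 10]

Each entry (A^⊗2)_ij equals the minimum over all length-2 walks i = v_0 → v_1 → … → v_2 = j of Σ_t A[v_t][v_{t+1}]. For example, for (i, j) = (0, 1) we minimise over 2 possible intermediate vertex sequences; the minimum is 8, attained along the walk 0 → 0 → 1.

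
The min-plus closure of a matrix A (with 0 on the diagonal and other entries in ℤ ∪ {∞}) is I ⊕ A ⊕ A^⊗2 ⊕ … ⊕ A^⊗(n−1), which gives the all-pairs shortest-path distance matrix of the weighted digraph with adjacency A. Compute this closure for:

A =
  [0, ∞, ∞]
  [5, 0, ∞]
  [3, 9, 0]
Closure =
  [0, ∞, ∞]
  [5, 0, ∞]
  [3, 9, 0]

This is the Floyd-Warshall all-pairs shortest-path computation. For each intermediate vertex k = 0, 1, …, 2, update dist[i][j] ← min(dist[i][j], dist[i][k] + dist[k][j]). The final matrix gives, for each (i, j), the minimum total weight of any directed path from i to j (possibly empty when i = j).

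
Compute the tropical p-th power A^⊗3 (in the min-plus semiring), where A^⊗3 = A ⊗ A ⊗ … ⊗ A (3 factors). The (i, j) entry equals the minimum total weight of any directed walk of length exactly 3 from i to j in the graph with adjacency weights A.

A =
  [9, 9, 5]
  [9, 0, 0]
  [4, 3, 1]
A^⊗3 =
  [10, 8, 7]
  [4, 0, 0]
  [6, 3, 3]

Each entry (A^⊗3)_ij equals the minimum over all length-3 walks i = v_0 → v_1 → … → v_3 = j of Σ_t A[v_t][v_{t+1}]. For example, for (i, j) = (0, 2) we minimise over 9 possible intermediate vertex sequences; the minimum is 7, attained along the walk 0 → 2 → 2 → 2.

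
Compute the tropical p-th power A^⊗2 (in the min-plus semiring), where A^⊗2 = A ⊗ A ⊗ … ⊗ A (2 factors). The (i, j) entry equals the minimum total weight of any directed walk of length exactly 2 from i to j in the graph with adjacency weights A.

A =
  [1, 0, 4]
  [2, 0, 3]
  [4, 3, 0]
A^⊗2 =
  [2, 0, 3]
  [2, 0, 3]
  [4, 3, 0]

Each entry (A^⊗2)_ij equals the minimum over all length-2 walks i = v_0 → v_1 → … → v_2 = j of Σ_t A[v_t][v_{t+1}]. For example, for (i, j) = (0, 2) we minimise over 3 possible intermediate vertex sequences; the minimum is 3, attained along the walk 0 → 1 → 2.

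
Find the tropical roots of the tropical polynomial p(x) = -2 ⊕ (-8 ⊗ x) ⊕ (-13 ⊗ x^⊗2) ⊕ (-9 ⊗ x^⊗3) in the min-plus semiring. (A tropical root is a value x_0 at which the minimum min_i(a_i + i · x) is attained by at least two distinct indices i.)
Roots: {-4, 5, 6}

Each tropical root is a break point of the lower envelope of the lines y = a_i + i · x (there are 4 lines, with slopes 0, 1, ..., 3). Only the lines that attain the minimum somewhere contribute to roots; other lines are dominated. Here the surviving (envelope) indices are i = 3, i = 2, i = 1, i = 0.
Intersections between consecutive envelope lines give the roots: for adjacent envelope indices i < j the intersection is x = (a_i − a_j) / (j − i). Reading off the sorted break points: {-4, 5, 6}.
Verification: at each break x_0, at least two indices attain the minimum of min_i(a_i + i · x_0).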